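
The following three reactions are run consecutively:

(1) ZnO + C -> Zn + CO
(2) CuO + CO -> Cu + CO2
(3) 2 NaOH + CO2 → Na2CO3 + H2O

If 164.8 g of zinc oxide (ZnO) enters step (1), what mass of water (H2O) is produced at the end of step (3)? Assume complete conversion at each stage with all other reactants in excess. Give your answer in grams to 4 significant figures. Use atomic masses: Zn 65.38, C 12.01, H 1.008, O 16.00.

36.48 g

M(ZnO) = 65.38 + 16.00 = 81.38 g/mol.
M(H2O) = 2(1.008) + 16.00 = 18.016 g/mol.
n(ZnO) = 164.8 / 81.38 = 2.0251 mol.
Reaction (1): ZnO→CO ratio 1:1 ⇒ n(CO) = 2.0251 mol.
Reaction (2): CO→CO2 ratio 1:1 ⇒ n(CO2) = 2.0251 mol.
Reaction (3): CO2→H2O ratio 1:1 ⇒ n(H2O) = 2.0251 mol.
Mass of H2O = 2.0251 × 18.016 = 36.484 g.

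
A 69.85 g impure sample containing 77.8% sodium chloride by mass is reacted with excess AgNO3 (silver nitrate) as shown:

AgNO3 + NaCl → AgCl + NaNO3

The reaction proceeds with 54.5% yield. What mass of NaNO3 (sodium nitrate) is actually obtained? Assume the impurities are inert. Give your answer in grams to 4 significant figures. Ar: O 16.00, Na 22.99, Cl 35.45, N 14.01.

Pure NaCl available = 69.85 g × 0.778 = 54.343 g.
M(NaCl) = 22.99 + 35.45 = 58.44 g/mol.
M(NaNO3) = 22.99 + 14.01 + 3(16.00) = 85.00 g/mol.
n(NaCl) = 54.343 g / 58.44 g/mol = 0.92990 mol.
From the equation the NaCl:NaNO3 mole ratio is 1:1, so n(NaNO3) = 0.92990 × 1/1 = 0.92990 mol.
Mass of NaNO3 = 0.92990 mol × 85.00 g/mol = 79.041 g.
Actual mass collected = 79.041 g × 0.545 = 43.078 g.

43.08 g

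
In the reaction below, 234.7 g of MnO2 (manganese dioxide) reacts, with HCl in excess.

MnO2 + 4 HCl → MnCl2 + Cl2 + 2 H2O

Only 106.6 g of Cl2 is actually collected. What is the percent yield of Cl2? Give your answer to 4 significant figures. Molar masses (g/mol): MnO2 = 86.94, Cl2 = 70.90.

n(MnO2) = 234.70 g / 86.94 g/mol = 2.6996 mol.
From the equation the MnO2:Cl2 mole ratio is 1:1, so n(Cl2) = 2.6996 × 1/1 = 2.6996 mol.
Mass of Cl2 = 2.6996 mol × 70.90 g/mol = 191.40 g.
This is the theoretical yield. Percent yield = 106.6 g / 191.40 g × 100% = 55.695%.

55.70 %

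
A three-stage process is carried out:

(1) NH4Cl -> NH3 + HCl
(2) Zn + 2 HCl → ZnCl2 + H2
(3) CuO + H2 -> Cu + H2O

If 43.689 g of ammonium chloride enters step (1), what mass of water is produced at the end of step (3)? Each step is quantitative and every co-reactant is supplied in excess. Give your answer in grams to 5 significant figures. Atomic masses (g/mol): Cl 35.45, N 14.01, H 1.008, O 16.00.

7.3572 g

M(NH4Cl) = 14.01 + 4(1.008) + 35.45 = 53.492 g/mol.
M(H2O) = 2(1.008) + 16.00 = 18.016 g/mol.
n(NH4Cl) = 43.689 / 53.492 = 0.816739 mol.
Reaction (1): NH4Cl→HCl ratio 1:1 ⇒ n(HCl) = 0.816739 mol.
Reaction (2): HCl→H2 ratio 2:1 ⇒ n(H2) = 0.408369 mol.
Reaction (3): H2→H2O ratio 1:1 ⇒ n(H2O) = 0.408369 mol.
Mass of H2O = 0.408369 × 18.016 = 7.35718 g.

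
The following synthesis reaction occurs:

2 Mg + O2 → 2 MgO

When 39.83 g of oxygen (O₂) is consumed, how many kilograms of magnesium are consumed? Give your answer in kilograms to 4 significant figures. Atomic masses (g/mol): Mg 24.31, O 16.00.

0.06052 kg

M(O2) = 2(16.00) = 32.00 g/mol.
M(Mg) = 24.31 g/mol.
n(O2) = 39.830 g / 32.00 g/mol = 1.2447 mol.
From the equation the O2:Mg mole ratio is 1:2, so n(Mg) = 1.2447 × 2/1 = 2.4894 mol.
Mass of Mg = 2.4894 mol × 24.31 g/mol = 60.517 g.
Converting to kg: 60.517 g = 0.06052 kg.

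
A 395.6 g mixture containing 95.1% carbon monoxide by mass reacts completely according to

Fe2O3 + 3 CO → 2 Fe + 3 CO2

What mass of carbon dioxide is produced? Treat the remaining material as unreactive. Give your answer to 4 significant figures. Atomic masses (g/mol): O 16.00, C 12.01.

Mass of pure CO = 395.6 g × 0.951 = 376.22 g.
M(CO) = 12.01 + 16.00 = 28.01 g/mol.
M(CO2) = 12.01 + 2(16.00) = 44.01 g/mol.
n(CO) = 376.22 g / 28.01 g/mol = 13.431 mol.
From the equation the CO:CO2 mole ratio is 3:3, so n(CO2) = 13.431 × 3/3 = 13.431 mol.
Mass of CO2 = 13.431 mol × 44.01 g/mol = 591.12 g.

591.1 g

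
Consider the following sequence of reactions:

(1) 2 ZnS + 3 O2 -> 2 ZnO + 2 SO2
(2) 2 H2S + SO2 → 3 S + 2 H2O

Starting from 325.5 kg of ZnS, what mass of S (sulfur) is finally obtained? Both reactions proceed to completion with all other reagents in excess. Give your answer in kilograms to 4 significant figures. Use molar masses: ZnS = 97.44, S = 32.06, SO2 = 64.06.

325.5 kg = 325500 g.
n(ZnS) = 325500 / 97.44 = 3340.5 mol.
Step 1 gives a 2:2 ratio of ZnS to SO2, so n(SO2) = 3340.5 mol.
In step 2 the SO2:S ratio is 1:3, so n(S) = 10022 mol.
Mass of S = 10022 × 32.06 = 321290 g = 321.3 kg.

321.3 kg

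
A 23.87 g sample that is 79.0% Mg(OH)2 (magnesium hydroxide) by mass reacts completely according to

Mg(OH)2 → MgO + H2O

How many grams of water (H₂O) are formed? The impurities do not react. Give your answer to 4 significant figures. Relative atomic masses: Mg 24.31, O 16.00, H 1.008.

5.825 g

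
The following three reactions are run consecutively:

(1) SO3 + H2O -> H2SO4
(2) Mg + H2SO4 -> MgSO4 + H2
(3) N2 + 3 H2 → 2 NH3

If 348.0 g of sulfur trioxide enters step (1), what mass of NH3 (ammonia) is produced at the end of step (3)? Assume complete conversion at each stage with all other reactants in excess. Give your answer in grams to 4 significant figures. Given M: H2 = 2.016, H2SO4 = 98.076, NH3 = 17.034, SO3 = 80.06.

49.36 g

n(SO3) = 348.0 / 80.06 = 4.3467 mol.
Reaction (1): SO3→H2SO4 ratio 1:1 ⇒ n(H2SO4) = 4.3467 mol.
Reaction (2): H2SO4→H2 ratio 1:1 ⇒ n(H2) = 4.3467 mol.
Reaction (3): H2→NH3 ratio 3:2 ⇒ n(NH3) = 2.8978 mol.
Mass of NH3 = 2.8978 × 17.034 = 49.362 g.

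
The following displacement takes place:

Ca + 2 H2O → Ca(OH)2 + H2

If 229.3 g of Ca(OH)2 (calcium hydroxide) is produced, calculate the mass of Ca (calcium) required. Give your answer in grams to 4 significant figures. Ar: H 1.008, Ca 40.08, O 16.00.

124.0 g

M(Ca(OH)2) = 40.08 + 2(16.00) + 2(1.008) = 74.096 g/mol.
M(Ca) = 40.08 g/mol.
n(Ca(OH)2) = 229.30 g / 74.096 g/mol = 3.0946 mol.
From the equation the Ca(OH)2:Ca mole ratio is 1:1, so n(Ca) = 3.0946 × 1/1 = 3.0946 mol.
Mass of Ca = 3.0946 mol × 40.08 g/mol = 124.03 g.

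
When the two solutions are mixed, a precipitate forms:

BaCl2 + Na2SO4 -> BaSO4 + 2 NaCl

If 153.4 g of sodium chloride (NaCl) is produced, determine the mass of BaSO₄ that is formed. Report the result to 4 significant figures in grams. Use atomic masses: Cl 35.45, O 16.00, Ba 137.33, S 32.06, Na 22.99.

M(NaCl) = 22.99 + 35.45 = 58.44 g/mol.
M(BaSO4) = 137.33 + 32.06 + 4(16.00) = 233.39 g/mol.
n(NaCl) = 153.40 g / 58.44 g/mol = 2.6249 mol.
From the equation the NaCl:BaSO4 mole ratio is 2:1, so n(BaSO4) = 2.6249 × 1/2 = 1.3125 mol.
Mass of BaSO4 = 1.3125 mol × 233.39 g/mol = 306.31 g.

306.3 g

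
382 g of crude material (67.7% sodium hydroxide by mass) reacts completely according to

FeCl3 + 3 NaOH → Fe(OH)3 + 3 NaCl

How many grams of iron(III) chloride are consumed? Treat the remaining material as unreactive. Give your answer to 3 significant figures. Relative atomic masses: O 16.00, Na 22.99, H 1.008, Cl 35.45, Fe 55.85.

Mass of pure NaOH = 382 g × 0.677 = 258.6 g.
M(NaOH) = 22.99 + 16.00 + 1.008 = 39.998 g/mol.
M(FeCl3) = 55.85 + 3(35.45) = 162.20 g/mol.
n(NaOH) = 258.6 g / 39.998 g/mol = 6.466 mol.
From the equation the NaOH:FeCl3 mole ratio is 3:1, so n(FeCl3) = 6.466 × 1/3 = 2.155 mol.
Mass of FeCl3 = 2.155 mol × 162.20 g/mol = 349.6 g.

350 g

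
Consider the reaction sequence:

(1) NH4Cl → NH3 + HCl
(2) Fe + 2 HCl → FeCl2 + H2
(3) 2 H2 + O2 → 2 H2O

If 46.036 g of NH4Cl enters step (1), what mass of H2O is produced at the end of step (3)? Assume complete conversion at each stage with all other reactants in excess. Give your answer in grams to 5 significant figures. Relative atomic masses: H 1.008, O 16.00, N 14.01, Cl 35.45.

M(NH4Cl) = 14.01 + 4(1.008) + 35.45 = 53.492 g/mol.
M(H2O) = 2(1.008) + 16.00 = 18.016 g/mol.
n(NH4Cl) = 46.036 / 53.492 = 0.860615 mol.
Reaction (1): NH4Cl→HCl ratio 1:1 ⇒ n(HCl) = 0.860615 mol.
Reaction (2): HCl→H2 ratio 2:1 ⇒ n(H2) = 0.430307 mol.
Reaction (3): H2→H2O ratio 2:2 ⇒ n(H2O) = 0.430307 mol.
Mass of H2O = 0.430307 × 18.016 = 7.75242 g.

7.7524 g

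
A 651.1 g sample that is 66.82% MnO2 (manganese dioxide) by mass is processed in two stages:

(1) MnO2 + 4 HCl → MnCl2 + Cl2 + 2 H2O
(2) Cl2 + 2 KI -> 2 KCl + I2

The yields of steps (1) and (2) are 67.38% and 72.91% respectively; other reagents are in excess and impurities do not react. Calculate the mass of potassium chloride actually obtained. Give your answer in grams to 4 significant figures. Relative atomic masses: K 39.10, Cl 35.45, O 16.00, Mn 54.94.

366.5 g

Pure MnO2 = 651.1 × 0.6682 = 435.07 g.
M(MnO2) = 54.94 + 2(16.00) = 86.94 g/mol.
M(KCl) = 39.10 + 35.45 = 74.55 g/mol.
n(MnO2) = 435.07 / 86.94 = 5.0042 mol.
Step 1 (MnO2:Cl2 = 1:1): theoretical n(Cl2) = 5.0042 mol; at 67.38% yield, n(Cl2) = 3.3718 mol.
Step 2 (Cl2:KCl = 1:2): theoretical n(KCl) = 6.7437 mol, so theoretical mass = 6.7437 × 74.55 = 502.74 g.
At 72.91% yield, actual mass of KCl = 502.74 × 0.7291 = 366.55 g.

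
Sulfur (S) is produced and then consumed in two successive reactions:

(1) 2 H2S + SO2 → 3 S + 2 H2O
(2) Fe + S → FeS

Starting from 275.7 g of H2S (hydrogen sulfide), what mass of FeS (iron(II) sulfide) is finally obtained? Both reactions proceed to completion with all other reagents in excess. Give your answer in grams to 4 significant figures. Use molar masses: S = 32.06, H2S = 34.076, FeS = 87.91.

n(H2S) = 275.70 / 34.076 = 8.0907 mol.
Step 1 gives a 2:3 ratio of H2S to S, so n(S) = 12.136 mol.
In step 2 the S:FeS ratio is 1:1, so n(FeS) = 12.136 mol.
Mass of FeS = 12.136 × 87.91 = 1066.9 g.

1067 g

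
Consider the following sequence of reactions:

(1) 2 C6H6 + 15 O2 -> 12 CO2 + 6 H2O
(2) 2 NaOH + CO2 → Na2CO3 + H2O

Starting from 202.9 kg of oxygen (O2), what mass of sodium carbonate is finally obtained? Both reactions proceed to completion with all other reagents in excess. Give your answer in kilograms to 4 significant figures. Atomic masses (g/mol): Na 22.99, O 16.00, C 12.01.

537.6 kg

M(O2) = 2(16.00) = 32.00 g/mol.
M(Na2CO3) = 2(22.99) + 12.01 + 3(16.00) = 105.99 g/mol.
202.9 kg = 202900 g.
n(O2) = 202900 / 32.00 = 6340.6 mol.
Step 1 gives a 15:12 ratio of O2 to CO2, so n(CO2) = 5072.5 mol.
In step 2 the CO2:Na2CO3 ratio is 1:1, so n(Na2CO3) = 5072.5 mol.
Mass of Na2CO3 = 5072.5 × 105.99 = 537630 g = 537.6 kg.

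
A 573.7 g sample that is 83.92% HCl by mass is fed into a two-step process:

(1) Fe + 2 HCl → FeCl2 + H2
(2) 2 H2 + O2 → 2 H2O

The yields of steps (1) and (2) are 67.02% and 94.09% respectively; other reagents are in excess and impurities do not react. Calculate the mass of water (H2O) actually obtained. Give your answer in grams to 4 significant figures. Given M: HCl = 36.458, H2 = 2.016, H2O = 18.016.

Pure HCl = 573.7 × 0.8392 = 481.45 g.
n(HCl) = 481.45 / 36.458 = 13.206 mol.
Step 1 (HCl:H2 = 2:1): theoretical n(H2) = 6.6028 mol; at 67.02% yield, n(H2) = 4.4252 mol.
Step 2 (H2:H2O = 2:2): theoretical n(H2O) = 4.4252 mol, so theoretical mass = 4.4252 × 18.016 = 79.724 g.
At 94.09% yield, actual mass of H2O = 79.724 × 0.9409 = 75.013 g.

75.01 g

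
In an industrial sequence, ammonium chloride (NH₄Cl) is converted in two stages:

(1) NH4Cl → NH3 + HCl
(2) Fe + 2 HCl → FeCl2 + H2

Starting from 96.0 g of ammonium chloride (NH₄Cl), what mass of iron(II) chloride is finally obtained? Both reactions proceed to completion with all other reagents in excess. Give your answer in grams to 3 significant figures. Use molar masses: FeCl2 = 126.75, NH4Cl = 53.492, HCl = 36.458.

114 g

n(NH4Cl) = 96.00 / 53.492 = 1.795 mol.
Step 1 gives a 1:1 ratio of NH4Cl to HCl, so n(HCl) = 1.795 mol.
In step 2 the HCl:FeCl2 ratio is 2:1, so n(FeCl2) = 0.8973 mol.
Mass of FeCl2 = 0.8973 × 126.75 = 113.7 g.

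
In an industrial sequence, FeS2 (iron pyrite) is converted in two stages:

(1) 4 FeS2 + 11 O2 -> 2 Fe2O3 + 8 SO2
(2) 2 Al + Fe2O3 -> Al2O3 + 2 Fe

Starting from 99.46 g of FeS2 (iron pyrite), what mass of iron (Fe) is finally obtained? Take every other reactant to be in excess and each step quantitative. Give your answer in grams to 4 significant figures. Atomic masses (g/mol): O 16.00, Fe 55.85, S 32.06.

M(FeS2) = 55.85 + 2(32.06) = 119.97 g/mol.
M(Fe) = 55.85 g/mol.
n(FeS2) = 99.460 / 119.97 = 0.82904 mol.
Step 1 gives a 4:2 ratio of FeS2 to Fe2O3, so n(Fe2O3) = 0.41452 mol.
In step 2 the Fe2O3:Fe ratio is 1:2, so n(Fe) = 0.82904 mol.
Mass of Fe = 0.82904 × 55.85 = 46.302 g.

46.30 g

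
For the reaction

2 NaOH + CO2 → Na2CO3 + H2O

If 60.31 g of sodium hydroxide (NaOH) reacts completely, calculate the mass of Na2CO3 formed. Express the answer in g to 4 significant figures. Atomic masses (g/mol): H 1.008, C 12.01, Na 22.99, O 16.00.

M(NaOH) = 22.99 + 16.00 + 1.008 = 39.998 g/mol.
M(Na2CO3) = 2(22.99) + 12.01 + 3(16.00) = 105.99 g/mol.
n(NaOH) = 60.310 g / 39.998 g/mol = 1.5078 mol.
From the equation the NaOH:Na2CO3 mole ratio is 2:1, so n(Na2CO3) = 1.5078 × 1/2 = 0.75391 mol.
Mass of Na2CO3 = 0.75391 mol × 105.99 g/mol = 79.907 g.

79.91 g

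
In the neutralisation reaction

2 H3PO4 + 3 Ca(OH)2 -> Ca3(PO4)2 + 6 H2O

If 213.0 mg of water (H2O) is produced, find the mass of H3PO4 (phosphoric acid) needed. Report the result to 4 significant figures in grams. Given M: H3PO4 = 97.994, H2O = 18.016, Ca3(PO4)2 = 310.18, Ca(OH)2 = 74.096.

0.3862 g

Convert: 213.0 mg = 0.21300 g.
n(H2O) = 0.21300 g / 18.016 g/mol = 0.011823 mol.
From the equation the H2O:H3PO4 mole ratio is 6:2, so n(H3PO4) = 0.011823 × 2/6 = 0.0039409 mol.
Mass of H3PO4 = 0.0039409 mol × 97.994 g/mol = 0.38619 g.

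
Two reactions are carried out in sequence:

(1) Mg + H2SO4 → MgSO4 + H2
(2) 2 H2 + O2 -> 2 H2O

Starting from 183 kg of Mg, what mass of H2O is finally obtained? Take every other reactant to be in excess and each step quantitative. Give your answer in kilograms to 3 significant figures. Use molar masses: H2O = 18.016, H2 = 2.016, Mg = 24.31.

136 kg

183 kg = 183000 g.
n(Mg) = 183000 / 24.31 = 7528 mol.
Step 1 gives a 1:1 ratio of Mg to H2, so n(H2) = 7528 mol.
In step 2 the H2:H2O ratio is 2:2, so n(H2O) = 7528 mol.
Mass of H2O = 7528 × 18.016 = 135600 g = 136 kg.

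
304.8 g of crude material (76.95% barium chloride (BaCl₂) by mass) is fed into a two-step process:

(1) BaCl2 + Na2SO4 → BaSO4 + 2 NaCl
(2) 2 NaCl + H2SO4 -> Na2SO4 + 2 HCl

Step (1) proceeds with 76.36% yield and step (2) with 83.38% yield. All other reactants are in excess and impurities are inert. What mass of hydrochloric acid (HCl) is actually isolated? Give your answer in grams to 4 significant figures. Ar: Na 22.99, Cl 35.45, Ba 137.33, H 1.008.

52.29 g

Pure BaCl2 = 304.8 × 0.7695 = 234.54 g.
M(BaCl2) = 137.33 + 2(35.45) = 208.23 g/mol.
M(HCl) = 1.008 + 35.45 = 36.458 g/mol.
n(BaCl2) = 234.54 / 208.23 = 1.1264 mol.
Step 1 (BaCl2:NaCl = 1:2): theoretical n(NaCl) = 2.2527 mol; at 76.36% yield, n(NaCl) = 1.7202 mol.
Step 2 (NaCl:HCl = 2:2): theoretical n(HCl) = 1.7202 mol, so theoretical mass = 1.7202 × 36.458 = 62.715 g.
At 83.38% yield, actual mass of HCl = 62.715 × 0.8338 = 52.291 g.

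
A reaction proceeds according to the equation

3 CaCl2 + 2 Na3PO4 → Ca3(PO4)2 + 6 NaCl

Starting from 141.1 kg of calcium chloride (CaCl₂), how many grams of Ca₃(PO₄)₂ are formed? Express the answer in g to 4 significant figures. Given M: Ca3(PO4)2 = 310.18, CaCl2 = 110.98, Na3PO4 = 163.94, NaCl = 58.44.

131500 g

Convert: 141.1 kg = 141100 g.
n(CaCl2) = 141100 g / 110.98 g/mol = 1271.4 mol.
From the equation the CaCl2:Ca3(PO4)2 mole ratio is 3:1, so n(Ca3(PO4)2) = 1271.4 × 1/3 = 423.80 mol.
Mass of Ca3(PO4)2 = 423.80 mol × 310.18 g/mol = 131450 g.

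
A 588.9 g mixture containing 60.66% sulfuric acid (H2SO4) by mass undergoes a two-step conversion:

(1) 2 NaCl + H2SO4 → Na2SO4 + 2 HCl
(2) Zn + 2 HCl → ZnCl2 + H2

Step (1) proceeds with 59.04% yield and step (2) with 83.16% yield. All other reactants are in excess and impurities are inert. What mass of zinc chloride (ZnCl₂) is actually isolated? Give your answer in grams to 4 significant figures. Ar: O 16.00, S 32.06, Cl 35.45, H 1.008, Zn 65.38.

Pure H2SO4 = 588.9 × 0.6066 = 357.23 g.
M(H2SO4) = 2(1.008) + 32.06 + 4(16.00) = 98.076 g/mol.
M(ZnCl2) = 65.38 + 2(35.45) = 136.28 g/mol.
n(H2SO4) = 357.23 / 98.076 = 3.6423 mol.
Step 1 (H2SO4:HCl = 1:2): theoretical n(HCl) = 7.2847 mol; at 59.04% yield, n(HCl) = 4.3009 mol.
Step 2 (HCl:ZnCl2 = 2:1): theoretical n(ZnCl2) = 2.1504 mol, so theoretical mass = 2.1504 × 136.28 = 293.06 g.
At 83.16% yield, actual mass of ZnCl2 = 293.06 × 0.8316 = 243.71 g.

243.7 g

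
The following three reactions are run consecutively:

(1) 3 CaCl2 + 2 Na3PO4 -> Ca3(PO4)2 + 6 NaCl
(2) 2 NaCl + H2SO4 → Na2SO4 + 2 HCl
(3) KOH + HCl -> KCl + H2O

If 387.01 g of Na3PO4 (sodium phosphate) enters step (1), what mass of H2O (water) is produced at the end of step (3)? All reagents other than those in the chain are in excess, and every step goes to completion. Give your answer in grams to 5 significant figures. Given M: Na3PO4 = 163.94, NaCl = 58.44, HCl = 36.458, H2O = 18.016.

n(Na3PO4) = 387.01 / 163.94 = 2.36068 mol.
Reaction (1): Na3PO4→NaCl ratio 2:6 ⇒ n(NaCl) = 7.08204 mol.
Reaction (2): NaCl→HCl ratio 2:2 ⇒ n(HCl) = 7.08204 mol.
Reaction (3): HCl→H2O ratio 1:1 ⇒ n(H2O) = 7.08204 mol.
Mass of H2O = 7.08204 × 18.016 = 127.590 g.

127.59 g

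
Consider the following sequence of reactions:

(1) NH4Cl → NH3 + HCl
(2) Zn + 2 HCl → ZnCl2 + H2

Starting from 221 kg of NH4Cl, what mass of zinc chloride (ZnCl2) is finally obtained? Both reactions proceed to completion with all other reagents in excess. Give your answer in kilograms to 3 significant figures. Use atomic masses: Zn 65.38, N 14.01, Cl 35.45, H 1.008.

M(NH4Cl) = 14.01 + 4(1.008) + 35.45 = 53.492 g/mol.
M(ZnCl2) = 65.38 + 2(35.45) = 136.28 g/mol.
221 kg = 221000 g.
n(NH4Cl) = 221000 / 53.492 = 4131 mol.
Step 1 gives a 1:1 ratio of NH4Cl to HCl, so n(HCl) = 4131 mol.
In step 2 the HCl:ZnCl2 ratio is 2:1, so n(ZnCl2) = 2066 mol.
Mass of ZnCl2 = 2066 × 136.28 = 281500 g = 282 kg.

282 kg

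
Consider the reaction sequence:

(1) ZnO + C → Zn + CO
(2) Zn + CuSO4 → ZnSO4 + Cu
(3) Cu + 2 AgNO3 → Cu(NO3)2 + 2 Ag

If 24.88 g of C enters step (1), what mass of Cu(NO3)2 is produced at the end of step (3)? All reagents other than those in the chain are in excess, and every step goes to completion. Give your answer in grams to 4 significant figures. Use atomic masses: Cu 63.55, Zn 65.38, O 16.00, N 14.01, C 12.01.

388.6 g

M(C) = 12.01 g/mol.
M(Cu(NO3)2) = 63.55 + 2(14.01) + 6(16.00) = 187.57 g/mol.
n(C) = 24.88 / 12.01 = 2.0716 mol.
Reaction (1): C→Zn ratio 1:1 ⇒ n(Zn) = 2.0716 mol.
Reaction (2): Zn→Cu ratio 1:1 ⇒ n(Cu) = 2.0716 mol.
Reaction (3): Cu→Cu(NO3)2 ratio 1:1 ⇒ n(Cu(NO3)2) = 2.0716 mol.
Mass of Cu(NO3)2 = 2.0716 × 187.57 = 388.57 g.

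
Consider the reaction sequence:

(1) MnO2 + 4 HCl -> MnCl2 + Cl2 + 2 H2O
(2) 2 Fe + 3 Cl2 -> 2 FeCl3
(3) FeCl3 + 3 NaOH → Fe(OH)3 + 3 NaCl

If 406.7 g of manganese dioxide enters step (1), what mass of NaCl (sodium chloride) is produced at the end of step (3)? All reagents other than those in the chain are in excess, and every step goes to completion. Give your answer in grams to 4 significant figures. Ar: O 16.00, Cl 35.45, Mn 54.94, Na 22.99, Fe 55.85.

546.8 g

M(MnO2) = 54.94 + 2(16.00) = 86.94 g/mol.
M(NaCl) = 22.99 + 35.45 = 58.44 g/mol.
n(MnO2) = 406.7 / 86.94 = 4.6779 mol.
Reaction (1): MnO2→Cl2 ratio 1:1 ⇒ n(Cl2) = 4.6779 mol.
Reaction (2): Cl2→FeCl3 ratio 3:2 ⇒ n(FeCl3) = 3.1186 mol.
Reaction (3): FeCl3→NaCl ratio 1:3 ⇒ n(NaCl) = 9.3559 mol.
Mass of NaCl = 9.3559 × 58.44 = 546.76 g.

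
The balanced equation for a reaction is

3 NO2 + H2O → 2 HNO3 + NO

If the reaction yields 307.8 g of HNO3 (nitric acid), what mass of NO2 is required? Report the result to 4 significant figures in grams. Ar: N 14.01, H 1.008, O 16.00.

337.1 g

M(HNO3) = 1.008 + 14.01 + 3(16.00) = 63.018 g/mol.
M(NO2) = 14.01 + 2(16.00) = 46.01 g/mol.
n(HNO3) = 307.80 g / 63.018 g/mol = 4.8843 mol.
From the equation the HNO3:NO2 mole ratio is 2:3, so n(NO2) = 4.8843 × 3/2 = 7.3265 mol.
Mass of NO2 = 7.3265 mol × 46.01 g/mol = 337.09 g.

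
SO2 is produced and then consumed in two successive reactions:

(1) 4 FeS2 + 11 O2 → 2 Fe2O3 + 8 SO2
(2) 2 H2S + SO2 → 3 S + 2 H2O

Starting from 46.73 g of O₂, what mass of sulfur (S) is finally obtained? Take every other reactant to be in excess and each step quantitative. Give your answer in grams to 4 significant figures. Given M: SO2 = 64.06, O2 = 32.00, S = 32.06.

n(O2) = 46.730 / 32.00 = 1.4603 mol.
Step 1 gives a 11:8 ratio of O2 to SO2, so n(SO2) = 1.0620 mol.
In step 2 the SO2:S ratio is 1:3, so n(S) = 3.1861 mol.
Mass of S = 3.1861 × 32.06 = 102.15 g.

102.1 g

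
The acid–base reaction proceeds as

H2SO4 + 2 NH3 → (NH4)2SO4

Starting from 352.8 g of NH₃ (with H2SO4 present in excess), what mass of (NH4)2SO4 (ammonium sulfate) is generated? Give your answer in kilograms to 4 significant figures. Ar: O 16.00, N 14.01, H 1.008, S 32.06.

1.368 kg

M(NH3) = 14.01 + 3(1.008) = 17.034 g/mol.
M((NH4)2SO4) = 2(14.01) + 8(1.008) + 32.06 + 4(16.00) = 132.144 g/mol.
n(NH3) = 352.80 g / 17.034 g/mol = 20.712 mol.
From the equation the NH3:(NH4)2SO4 mole ratio is 2:1, so n((NH4)2SO4) = 20.712 × 1/2 = 10.356 mol.
Mass of (NH4)2SO4 = 10.356 mol × 132.144 g/mol = 1368.5 g.
Converting to kg: 1368.5 g = 1.368 kg.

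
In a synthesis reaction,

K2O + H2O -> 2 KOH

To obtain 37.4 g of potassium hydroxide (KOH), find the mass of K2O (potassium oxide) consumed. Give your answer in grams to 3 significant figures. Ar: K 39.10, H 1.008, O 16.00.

31.4 g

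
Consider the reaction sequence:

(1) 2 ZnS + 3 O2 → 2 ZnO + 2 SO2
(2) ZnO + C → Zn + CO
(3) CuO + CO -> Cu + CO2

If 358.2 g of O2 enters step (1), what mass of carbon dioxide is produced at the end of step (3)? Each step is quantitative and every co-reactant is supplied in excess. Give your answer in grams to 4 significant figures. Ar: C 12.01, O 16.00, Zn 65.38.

328.4 g

M(O2) = 2(16.00) = 32.00 g/mol.
M(CO2) = 12.01 + 2(16.00) = 44.01 g/mol.
n(O2) = 358.2 / 32.00 = 11.194 mol.
Reaction (1): O2→ZnO ratio 3:2 ⇒ n(ZnO) = 7.4625 mol.
Reaction (2): ZnO→CO ratio 1:1 ⇒ n(CO) = 7.4625 mol.
Reaction (3): CO→CO2 ratio 1:1 ⇒ n(CO2) = 7.4625 mol.
Mass of CO2 = 7.4625 × 44.01 = 328.42 g.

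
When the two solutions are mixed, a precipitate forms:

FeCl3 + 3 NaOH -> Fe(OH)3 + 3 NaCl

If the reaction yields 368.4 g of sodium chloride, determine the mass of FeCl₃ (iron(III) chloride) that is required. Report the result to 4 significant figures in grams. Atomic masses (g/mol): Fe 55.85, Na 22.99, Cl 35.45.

340.8 g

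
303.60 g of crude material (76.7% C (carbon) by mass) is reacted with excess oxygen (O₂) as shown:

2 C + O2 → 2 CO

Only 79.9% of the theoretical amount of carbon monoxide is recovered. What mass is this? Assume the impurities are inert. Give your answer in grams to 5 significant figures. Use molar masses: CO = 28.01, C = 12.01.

Pure C available = 303.60 g × 0.767 = 232.861 g.
n(C) = 232.861 g / 12.01 g/mol = 19.3889 mol.
From the equation the C:CO mole ratio is 2:2, so n(CO) = 19.3889 × 2/2 = 19.3889 mol.
Mass of CO = 19.3889 mol × 28.01 g/mol = 543.084 g.
Actual mass collected = 543.084 g × 0.799 = 433.924 g.

433.92 g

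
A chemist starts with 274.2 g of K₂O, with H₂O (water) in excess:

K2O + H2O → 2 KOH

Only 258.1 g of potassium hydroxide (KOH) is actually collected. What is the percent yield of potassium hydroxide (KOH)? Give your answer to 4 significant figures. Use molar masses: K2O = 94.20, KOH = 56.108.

79.02 %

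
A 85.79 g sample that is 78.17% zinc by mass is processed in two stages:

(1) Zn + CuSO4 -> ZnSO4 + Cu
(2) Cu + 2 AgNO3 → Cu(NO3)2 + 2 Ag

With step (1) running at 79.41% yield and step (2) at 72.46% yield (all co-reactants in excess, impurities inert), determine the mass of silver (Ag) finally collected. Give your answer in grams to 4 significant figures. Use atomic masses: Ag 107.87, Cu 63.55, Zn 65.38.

127.3 g

Pure Zn = 85.79 × 0.7817 = 67.062 g.
M(Zn) = 65.38 g/mol.
M(Ag) = 107.87 g/mol.
n(Zn) = 67.062 / 65.38 = 1.0257 mol.
Step 1 (Zn:Cu = 1:1): theoretical n(Cu) = 1.0257 mol; at 79.41% yield, n(Cu) = 0.81453 mol.
Step 2 (Cu:Ag = 1:2): theoretical n(Ag) = 1.6291 mol, so theoretical mass = 1.6291 × 107.87 = 175.73 g.
At 72.46% yield, actual mass of Ag = 175.73 × 0.7246 = 127.33 g.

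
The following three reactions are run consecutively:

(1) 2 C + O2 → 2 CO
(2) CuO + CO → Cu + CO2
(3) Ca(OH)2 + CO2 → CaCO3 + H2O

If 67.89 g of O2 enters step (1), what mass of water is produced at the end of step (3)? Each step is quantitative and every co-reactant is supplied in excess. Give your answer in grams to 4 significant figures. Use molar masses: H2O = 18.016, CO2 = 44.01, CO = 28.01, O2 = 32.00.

n(O2) = 67.89 / 32.00 = 2.1216 mol.
Reaction (1): O2→CO ratio 1:2 ⇒ n(CO) = 4.2431 mol.
Reaction (2): CO→CO2 ratio 1:1 ⇒ n(CO2) = 4.2431 mol.
Reaction (3): CO2→H2O ratio 1:1 ⇒ n(H2O) = 4.2431 mol.
Mass of H2O = 4.2431 × 18.016 = 76.444 g.

76.44 g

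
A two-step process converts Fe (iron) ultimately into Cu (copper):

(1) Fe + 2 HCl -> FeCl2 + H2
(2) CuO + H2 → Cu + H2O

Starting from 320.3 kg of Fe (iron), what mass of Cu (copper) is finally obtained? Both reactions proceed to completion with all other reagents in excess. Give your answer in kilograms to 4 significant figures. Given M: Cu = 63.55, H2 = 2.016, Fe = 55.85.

364.5 kg

320.3 kg = 320300 g.
n(Fe) = 320300 / 55.85 = 5735.0 mol.
Step 1 gives a 1:1 ratio of Fe to H2, so n(H2) = 5735.0 mol.
In step 2 the H2:Cu ratio is 1:1, so n(Cu) = 5735.0 mol.
Mass of Cu = 5735.0 × 63.55 = 364460 g = 364.5 kg.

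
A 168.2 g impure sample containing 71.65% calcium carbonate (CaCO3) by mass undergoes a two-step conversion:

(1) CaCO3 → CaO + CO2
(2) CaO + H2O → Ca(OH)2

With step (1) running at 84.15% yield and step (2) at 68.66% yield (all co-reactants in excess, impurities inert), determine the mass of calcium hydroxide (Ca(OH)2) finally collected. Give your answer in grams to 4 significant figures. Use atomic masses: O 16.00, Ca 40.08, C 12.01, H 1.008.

51.55 g

Pure CaCO3 = 168.2 × 0.7165 = 120.52 g.
M(CaCO3) = 40.08 + 12.01 + 3(16.00) = 100.09 g/mol.
M(Ca(OH)2) = 40.08 + 2(16.00) + 2(1.008) = 74.096 g/mol.
n(CaCO3) = 120.52 / 100.09 = 1.2041 mol.
Step 1 (CaCO3:CaO = 1:1): theoretical n(CaO) = 1.2041 mol; at 84.15% yield, n(CaO) = 1.0132 mol.
Step 2 (CaO:Ca(OH)2 = 1:1): theoretical n(Ca(OH)2) = 1.0132 mol, so theoretical mass = 1.0132 × 74.096 = 75.076 g.
At 68.66% yield, actual mass of Ca(OH)2 = 75.076 × 0.6866 = 51.547 g.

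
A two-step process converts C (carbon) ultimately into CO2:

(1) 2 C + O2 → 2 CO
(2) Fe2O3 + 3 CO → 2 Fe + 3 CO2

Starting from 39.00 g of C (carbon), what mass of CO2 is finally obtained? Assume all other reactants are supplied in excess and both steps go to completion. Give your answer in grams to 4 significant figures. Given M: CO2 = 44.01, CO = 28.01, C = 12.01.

n(C) = 39.000 / 12.01 = 3.2473 mol.
Step 1 gives a 2:2 ratio of C to CO, so n(CO) = 3.2473 mol.
In step 2 the CO:CO2 ratio is 3:3, so n(CO2) = 3.2473 mol.
Mass of CO2 = 3.2473 × 44.01 = 142.91 g.

142.9 g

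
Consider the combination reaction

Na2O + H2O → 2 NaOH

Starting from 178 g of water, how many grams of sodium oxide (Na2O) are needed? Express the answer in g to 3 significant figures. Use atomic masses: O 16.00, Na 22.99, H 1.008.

612 g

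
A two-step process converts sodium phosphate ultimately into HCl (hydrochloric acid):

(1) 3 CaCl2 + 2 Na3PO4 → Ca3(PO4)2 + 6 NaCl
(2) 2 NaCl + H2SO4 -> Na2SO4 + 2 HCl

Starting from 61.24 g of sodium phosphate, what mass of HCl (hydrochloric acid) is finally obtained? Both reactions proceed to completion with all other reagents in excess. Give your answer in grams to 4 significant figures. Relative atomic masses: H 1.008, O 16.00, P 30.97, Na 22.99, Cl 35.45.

M(Na3PO4) = 3(22.99) + 30.97 + 4(16.00) = 163.94 g/mol.
M(HCl) = 1.008 + 35.45 = 36.458 g/mol.
n(Na3PO4) = 61.240 / 163.94 = 0.37355 mol.
Step 1 gives a 2:6 ratio of Na3PO4 to NaCl, so n(NaCl) = 1.1207 mol.
In step 2 the NaCl:HCl ratio is 2:2, so n(HCl) = 1.1207 mol.
Mass of HCl = 1.1207 × 36.458 = 40.857 g.

40.86 g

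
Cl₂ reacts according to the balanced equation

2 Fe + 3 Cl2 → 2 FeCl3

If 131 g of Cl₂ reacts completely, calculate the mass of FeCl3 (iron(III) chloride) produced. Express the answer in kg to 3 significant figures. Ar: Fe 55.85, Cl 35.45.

0.200 kg

M(Cl2) = 2(35.45) = 70.90 g/mol.
M(FeCl3) = 55.85 + 3(35.45) = 162.20 g/mol.
n(Cl2) = 131.0 g / 70.90 g/mol = 1.848 mol.
From the equation the Cl2:FeCl3 mole ratio is 3:2, so n(FeCl3) = 1.848 × 2/3 = 1.232 mol.
Mass of FeCl3 = 1.232 mol × 162.20 g/mol = 199.8 g.
Converting to kg: 199.8 g = 0.200 kg.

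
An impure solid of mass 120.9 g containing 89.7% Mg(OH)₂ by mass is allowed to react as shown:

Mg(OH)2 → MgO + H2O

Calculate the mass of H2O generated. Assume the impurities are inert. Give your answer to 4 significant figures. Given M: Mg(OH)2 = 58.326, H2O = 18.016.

Mass of pure Mg(OH)2 = 120.9 g × 0.897 = 108.45 g.
n(Mg(OH)2) = 108.45 g / 58.326 g/mol = 1.8593 mol.
From the equation the Mg(OH)2:H2O mole ratio is 1:1, so n(H2O) = 1.8593 × 1/1 = 1.8593 mol.
Mass of H2O = 1.8593 mol × 18.016 g/mol = 33.498 g.

33.50 g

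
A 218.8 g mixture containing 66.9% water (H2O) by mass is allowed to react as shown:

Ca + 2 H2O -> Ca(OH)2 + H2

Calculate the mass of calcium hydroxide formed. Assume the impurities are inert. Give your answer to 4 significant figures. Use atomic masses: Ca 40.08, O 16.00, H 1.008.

301.0 g

Mass of pure H2O = 218.8 g × 0.669 = 146.38 g.
M(H2O) = 2(1.008) + 16.00 = 18.016 g/mol.
M(Ca(OH)2) = 40.08 + 2(16.00) + 2(1.008) = 74.096 g/mol.
n(H2O) = 146.38 g / 18.016 g/mol = 8.1248 mol.
From the equation the H2O:Ca(OH)2 mole ratio is 2:1, so n(Ca(OH)2) = 8.1248 × 1/2 = 4.0624 mol.
Mass of Ca(OH)2 = 4.0624 mol × 74.096 g/mol = 301.01 g.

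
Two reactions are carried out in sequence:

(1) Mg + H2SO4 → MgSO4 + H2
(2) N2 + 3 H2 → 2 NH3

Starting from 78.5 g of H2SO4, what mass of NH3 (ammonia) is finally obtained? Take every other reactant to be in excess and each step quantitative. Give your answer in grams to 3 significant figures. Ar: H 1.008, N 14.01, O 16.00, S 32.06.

9.09 g

M(H2SO4) = 2(1.008) + 32.06 + 4(16.00) = 98.076 g/mol.
M(NH3) = 14.01 + 3(1.008) = 17.034 g/mol.
n(H2SO4) = 78.50 / 98.076 = 0.8004 mol.
Step 1 gives a 1:1 ratio of H2SO4 to H2, so n(H2) = 0.8004 mol.
In step 2 the H2:NH3 ratio is 3:2, so n(NH3) = 0.5336 mol.
Mass of NH3 = 0.5336 × 17.034 = 9.089 g.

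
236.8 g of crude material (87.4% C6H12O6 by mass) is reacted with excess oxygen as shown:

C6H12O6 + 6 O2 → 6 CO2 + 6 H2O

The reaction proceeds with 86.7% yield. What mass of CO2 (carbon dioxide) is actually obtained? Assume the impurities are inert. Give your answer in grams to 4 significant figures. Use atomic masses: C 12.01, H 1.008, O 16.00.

263.0 g

Pure C6H12O6 available = 236.8 g × 0.874 = 206.96 g.
M(C6H12O6) = 6(12.01) + 12(1.008) + 6(16.00) = 180.156 g/mol.
M(CO2) = 12.01 + 2(16.00) = 44.01 g/mol.
n(C6H12O6) = 206.96 g / 180.156 g/mol = 1.1488 mol.
From the equation the C6H12O6:CO2 mole ratio is 1:6, so n(CO2) = 1.1488 × 6/1 = 6.8928 mol.
Mass of CO2 = 6.8928 mol × 44.01 g/mol = 303.35 g.
Actual mass collected = 303.35 g × 0.867 = 263.01 g.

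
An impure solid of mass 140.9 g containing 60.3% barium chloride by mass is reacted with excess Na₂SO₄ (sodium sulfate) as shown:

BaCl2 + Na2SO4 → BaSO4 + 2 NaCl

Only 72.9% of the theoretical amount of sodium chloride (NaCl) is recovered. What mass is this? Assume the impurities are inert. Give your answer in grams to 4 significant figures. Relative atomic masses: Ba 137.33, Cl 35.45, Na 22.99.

34.77 g

Pure BaCl2 available = 140.9 g × 0.603 = 84.963 g.
M(BaCl2) = 137.33 + 2(35.45) = 208.23 g/mol.
M(NaCl) = 22.99 + 35.45 = 58.44 g/mol.
n(BaCl2) = 84.963 g / 208.23 g/mol = 0.40802 mol.
From the equation the BaCl2:NaCl mole ratio is 1:2, so n(NaCl) = 0.40802 × 2/1 = 0.81605 mol.
Mass of NaCl = 0.81605 mol × 58.44 g/mol = 47.690 g.
Actual mass collected = 47.690 g × 0.729 = 34.766 g.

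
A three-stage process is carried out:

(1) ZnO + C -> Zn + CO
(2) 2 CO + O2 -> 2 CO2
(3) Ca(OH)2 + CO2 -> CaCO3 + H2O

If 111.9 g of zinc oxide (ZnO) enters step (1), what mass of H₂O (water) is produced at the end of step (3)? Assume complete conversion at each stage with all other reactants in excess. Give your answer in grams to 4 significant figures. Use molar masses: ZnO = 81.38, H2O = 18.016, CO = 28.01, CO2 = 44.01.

n(ZnO) = 111.9 / 81.38 = 1.3750 mol.
Reaction (1): ZnO→CO ratio 1:1 ⇒ n(CO) = 1.3750 mol.
Reaction (2): CO→CO2 ratio 2:2 ⇒ n(CO2) = 1.3750 mol.
Reaction (3): CO2→H2O ratio 1:1 ⇒ n(H2O) = 1.3750 mol.
Mass of H2O = 1.3750 × 18.016 = 24.773 g.

24.77 g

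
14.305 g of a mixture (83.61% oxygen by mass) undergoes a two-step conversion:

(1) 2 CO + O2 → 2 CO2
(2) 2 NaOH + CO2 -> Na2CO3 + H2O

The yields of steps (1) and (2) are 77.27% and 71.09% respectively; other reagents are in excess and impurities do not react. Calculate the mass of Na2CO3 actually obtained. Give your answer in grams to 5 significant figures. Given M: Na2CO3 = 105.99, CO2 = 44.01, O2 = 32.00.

43.522 g

Pure O2 = 14.305 × 0.8361 = 11.9604 g.
n(O2) = 11.9604 / 32.00 = 0.373763 mol.
Step 1 (O2:CO2 = 1:2): theoretical n(CO2) = 0.747526 mol; at 77.27% yield, n(CO2) = 0.577613 mol.
Step 2 (CO2:Na2CO3 = 1:1): theoretical n(Na2CO3) = 0.577613 mol, so theoretical mass = 0.577613 × 105.99 = 61.2212 g.
At 71.09% yield, actual mass of Na2CO3 = 61.2212 × 0.7109 = 43.5222 g.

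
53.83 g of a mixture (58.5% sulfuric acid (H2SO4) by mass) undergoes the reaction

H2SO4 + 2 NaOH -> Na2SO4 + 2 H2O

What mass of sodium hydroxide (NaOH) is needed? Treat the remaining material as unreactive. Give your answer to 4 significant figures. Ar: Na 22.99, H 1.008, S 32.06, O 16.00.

Mass of pure H2SO4 = 53.83 g × 0.585 = 31.491 g.
M(H2SO4) = 2(1.008) + 32.06 + 4(16.00) = 98.076 g/mol.
M(NaOH) = 22.99 + 16.00 + 1.008 = 39.998 g/mol.
n(H2SO4) = 31.491 g / 98.076 g/mol = 0.32108 mol.
From the equation the H2SO4:NaOH mole ratio is 1:2, so n(NaOH) = 0.32108 × 2/1 = 0.64217 mol.
Mass of NaOH = 0.64217 mol × 39.998 g/mol = 25.685 g.

25.69 g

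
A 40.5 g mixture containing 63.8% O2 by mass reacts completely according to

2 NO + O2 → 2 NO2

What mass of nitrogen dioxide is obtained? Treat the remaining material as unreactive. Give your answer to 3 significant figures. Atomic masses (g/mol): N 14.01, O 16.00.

Mass of pure O2 = 40.5 g × 0.638 = 25.84 g.
M(O2) = 2(16.00) = 32.00 g/mol.
M(NO2) = 14.01 + 2(16.00) = 46.01 g/mol.
n(O2) = 25.84 g / 32.00 g/mol = 0.8075 mol.
From the equation the O2:NO2 mole ratio is 1:2, so n(NO2) = 0.8075 × 2/1 = 1.615 mol.
Mass of NO2 = 1.615 mol × 46.01 g/mol = 74.30 g.

74.3 g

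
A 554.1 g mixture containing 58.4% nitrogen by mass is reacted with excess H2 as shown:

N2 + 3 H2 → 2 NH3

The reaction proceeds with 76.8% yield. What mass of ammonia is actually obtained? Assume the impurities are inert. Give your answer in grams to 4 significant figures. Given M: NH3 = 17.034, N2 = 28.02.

302.2 g

Pure N2 available = 554.1 g × 0.584 = 323.59 g.
n(N2) = 323.59 g / 28.02 g/mol = 11.549 mol.
From the equation the N2:NH3 mole ratio is 1:2, so n(NH3) = 11.549 × 2/1 = 23.097 mol.
Mass of NH3 = 23.097 mol × 17.034 g/mol = 393.44 g.
Actual mass collected = 393.44 g × 0.768 = 302.16 g.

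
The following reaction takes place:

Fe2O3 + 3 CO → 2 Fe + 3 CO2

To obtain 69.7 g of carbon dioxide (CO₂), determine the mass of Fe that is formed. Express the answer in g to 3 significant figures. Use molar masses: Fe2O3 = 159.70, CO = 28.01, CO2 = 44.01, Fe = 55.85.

59.0 g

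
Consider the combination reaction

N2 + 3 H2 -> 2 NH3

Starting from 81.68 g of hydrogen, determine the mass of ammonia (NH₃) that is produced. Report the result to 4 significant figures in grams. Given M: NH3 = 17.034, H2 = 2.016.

460.1 g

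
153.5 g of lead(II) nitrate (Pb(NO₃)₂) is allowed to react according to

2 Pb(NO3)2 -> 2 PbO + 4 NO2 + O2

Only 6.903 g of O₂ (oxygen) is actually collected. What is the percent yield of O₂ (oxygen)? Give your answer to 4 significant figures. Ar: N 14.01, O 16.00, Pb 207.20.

93.09 %

M(Pb(NO3)2) = 207.20 + 2(14.01) + 6(16.00) = 331.22 g/mol.
M(O2) = 2(16.00) = 32.00 g/mol.
n(Pb(NO3)2) = 153.50 g / 331.22 g/mol = 0.46344 mol.
From the equation the Pb(NO3)2:O2 mole ratio is 2:1, so n(O2) = 0.46344 × 1/2 = 0.23172 mol.
Mass of O2 = 0.23172 mol × 32.00 g/mol = 7.4150 g.
This is the theoretical yield. Percent yield = 6.903 g / 7.4150 g × 100% = 93.095%.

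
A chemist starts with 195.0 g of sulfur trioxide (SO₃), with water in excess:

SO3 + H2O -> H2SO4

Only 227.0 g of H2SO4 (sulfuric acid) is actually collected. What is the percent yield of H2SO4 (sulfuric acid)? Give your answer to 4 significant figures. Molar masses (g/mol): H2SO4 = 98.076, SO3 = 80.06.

95.03 %

n(SO3) = 195.00 g / 80.06 g/mol = 2.4357 mol.
From the equation the SO3:H2SO4 mole ratio is 1:1, so n(H2SO4) = 2.4357 × 1/1 = 2.4357 mol.
Mass of H2SO4 = 2.4357 mol × 98.076 g/mol = 238.88 g.
This is the theoretical yield. Percent yield = 227.0 g / 238.88 g × 100% = 95.026%.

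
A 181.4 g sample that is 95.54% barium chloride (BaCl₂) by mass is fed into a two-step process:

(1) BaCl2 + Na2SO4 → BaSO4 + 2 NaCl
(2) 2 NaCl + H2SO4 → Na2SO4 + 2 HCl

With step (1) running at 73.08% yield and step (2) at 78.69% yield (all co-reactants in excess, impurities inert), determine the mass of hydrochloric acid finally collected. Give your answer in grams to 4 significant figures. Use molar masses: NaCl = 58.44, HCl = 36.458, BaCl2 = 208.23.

Pure BaCl2 = 181.4 × 0.9554 = 173.31 g.
n(BaCl2) = 173.31 / 208.23 = 0.83230 mol.
Step 1 (BaCl2:NaCl = 1:2): theoretical n(NaCl) = 1.6646 mol; at 73.08% yield, n(NaCl) = 1.2165 mol.
Step 2 (NaCl:HCl = 2:2): theoretical n(HCl) = 1.2165 mol, so theoretical mass = 1.2165 × 36.458 = 44.351 g.
At 78.69% yield, actual mass of HCl = 44.351 × 0.7869 = 34.900 g.

34.90 g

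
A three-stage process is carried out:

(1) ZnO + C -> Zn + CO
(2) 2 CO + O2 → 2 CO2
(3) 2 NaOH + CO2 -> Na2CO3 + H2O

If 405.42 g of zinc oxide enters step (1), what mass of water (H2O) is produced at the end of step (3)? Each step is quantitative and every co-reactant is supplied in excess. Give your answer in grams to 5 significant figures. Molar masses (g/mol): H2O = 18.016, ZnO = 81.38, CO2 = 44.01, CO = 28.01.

89.752 g

n(ZnO) = 405.42 / 81.38 = 4.98181 mol.
Reaction (1): ZnO→CO ratio 1:1 ⇒ n(CO) = 4.98181 mol.
Reaction (2): CO→CO2 ratio 2:2 ⇒ n(CO2) = 4.98181 mol.
Reaction (3): CO2→H2O ratio 1:1 ⇒ n(H2O) = 4.98181 mol.
Mass of H2O = 4.98181 × 18.016 = 89.7524 g.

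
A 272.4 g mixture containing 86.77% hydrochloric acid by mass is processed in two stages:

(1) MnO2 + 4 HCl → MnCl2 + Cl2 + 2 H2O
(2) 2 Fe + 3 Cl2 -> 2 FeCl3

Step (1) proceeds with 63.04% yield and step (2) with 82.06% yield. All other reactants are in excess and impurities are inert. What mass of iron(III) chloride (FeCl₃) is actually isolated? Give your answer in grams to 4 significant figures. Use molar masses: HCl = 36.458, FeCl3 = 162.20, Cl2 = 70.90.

90.66 g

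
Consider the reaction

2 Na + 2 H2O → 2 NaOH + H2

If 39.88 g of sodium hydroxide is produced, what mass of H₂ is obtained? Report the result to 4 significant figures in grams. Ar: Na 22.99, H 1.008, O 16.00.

1.005 g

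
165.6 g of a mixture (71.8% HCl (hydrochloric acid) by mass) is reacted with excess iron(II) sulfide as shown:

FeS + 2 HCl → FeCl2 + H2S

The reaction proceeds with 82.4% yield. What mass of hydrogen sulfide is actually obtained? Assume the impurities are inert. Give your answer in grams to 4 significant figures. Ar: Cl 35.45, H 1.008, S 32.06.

45.79 g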